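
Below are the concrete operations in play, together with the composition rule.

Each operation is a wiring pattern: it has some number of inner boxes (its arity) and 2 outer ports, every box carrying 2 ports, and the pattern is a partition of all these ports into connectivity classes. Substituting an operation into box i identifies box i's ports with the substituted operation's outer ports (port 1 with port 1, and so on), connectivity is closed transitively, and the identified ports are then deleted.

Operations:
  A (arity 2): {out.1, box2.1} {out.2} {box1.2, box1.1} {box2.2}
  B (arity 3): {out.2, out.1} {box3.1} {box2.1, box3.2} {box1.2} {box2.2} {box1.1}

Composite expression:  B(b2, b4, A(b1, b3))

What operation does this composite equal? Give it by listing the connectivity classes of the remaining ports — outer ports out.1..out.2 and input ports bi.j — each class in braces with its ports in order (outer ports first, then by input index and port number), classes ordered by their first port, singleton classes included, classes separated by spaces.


{out.1, out.2} {b1.1, b1.2} {b2.1} {b2.2} {b3.1} {b3.2} {b4.1} {b4.2}

Reachability decides: close wires over B-identified ports.
through A, on inputs (b1, b3): {out.1, b3.1} {out.2} {b1.1, b1.2} {b3.2} (out.j = stage outer ports)
through B, on inputs (b2, b4, b1, b3): {out.1, out.2} {b1.1, b1.2} {b2.1} {b2.2} {b3.1} {b3.2} {b4.1} {b4.2} (out.j = stage outer ports)


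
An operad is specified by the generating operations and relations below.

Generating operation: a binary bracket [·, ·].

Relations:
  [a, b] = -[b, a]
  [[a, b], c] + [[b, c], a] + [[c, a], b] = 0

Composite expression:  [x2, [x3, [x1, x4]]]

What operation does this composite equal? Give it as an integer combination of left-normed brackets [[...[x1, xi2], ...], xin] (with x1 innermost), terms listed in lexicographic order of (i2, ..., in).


[[[x1, x4], x3], x2]


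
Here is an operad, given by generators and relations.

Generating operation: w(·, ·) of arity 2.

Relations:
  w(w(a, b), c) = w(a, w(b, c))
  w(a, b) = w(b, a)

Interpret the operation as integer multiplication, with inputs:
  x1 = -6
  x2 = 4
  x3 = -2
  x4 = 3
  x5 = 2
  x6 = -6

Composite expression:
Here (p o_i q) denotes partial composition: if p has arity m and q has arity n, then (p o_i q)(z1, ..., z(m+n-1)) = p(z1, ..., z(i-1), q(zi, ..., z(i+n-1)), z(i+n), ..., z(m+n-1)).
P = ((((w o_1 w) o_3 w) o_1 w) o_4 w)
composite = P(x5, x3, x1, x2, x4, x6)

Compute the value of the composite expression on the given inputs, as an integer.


w(x5, x3) = -4
w(w(x5, x3), x1) = 24
w(x2, x4) = 12
w(w(x2, x4), x6) = -72
w(w(w(x5, x3), x1), w(w(x2, x4), x6)) = -1728

-1728


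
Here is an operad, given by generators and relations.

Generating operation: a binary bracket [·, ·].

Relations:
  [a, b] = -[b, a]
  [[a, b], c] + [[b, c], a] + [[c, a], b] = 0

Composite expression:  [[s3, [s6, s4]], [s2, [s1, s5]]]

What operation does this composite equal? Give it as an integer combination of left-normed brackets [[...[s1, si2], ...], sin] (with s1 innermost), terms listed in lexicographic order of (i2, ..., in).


A multilinear Lie element is pinned by s1-initial words (s1 innermost).
Composite bracket: [[s3, [s6, s4]], [s2, [s1, s5]]]
Full expansion: 32 signed words from ab - ba (2^5 = 32).
Only words starting with s1 matter:
  word s1s5s2s3s4s6 has sign -1, contributing -[[[[[s1, s5], s2], s3], s4], s6]
  word s1s5s2s3s6s4 has sign +1, contributing +[[[[[s1, s5], s2], s3], s6], s4]
  word s1s5s2s4s6s3 has sign +1, contributing +[[[[[s1, s5], s2], s4], s6], s3]
  word s1s5s2s6s4s3 has sign -1, contributing -[[[[[s1, s5], s2], s6], s4], s3]

-[[[[[s1, s5], s2], s3], s4], s6] + [[[[[s1, s5], s2], s3], s6], s4] + [[[[[s1, s5], s2], s4], s6], s3] - [[[[[s1, s5], s2], s6], s4], s3]


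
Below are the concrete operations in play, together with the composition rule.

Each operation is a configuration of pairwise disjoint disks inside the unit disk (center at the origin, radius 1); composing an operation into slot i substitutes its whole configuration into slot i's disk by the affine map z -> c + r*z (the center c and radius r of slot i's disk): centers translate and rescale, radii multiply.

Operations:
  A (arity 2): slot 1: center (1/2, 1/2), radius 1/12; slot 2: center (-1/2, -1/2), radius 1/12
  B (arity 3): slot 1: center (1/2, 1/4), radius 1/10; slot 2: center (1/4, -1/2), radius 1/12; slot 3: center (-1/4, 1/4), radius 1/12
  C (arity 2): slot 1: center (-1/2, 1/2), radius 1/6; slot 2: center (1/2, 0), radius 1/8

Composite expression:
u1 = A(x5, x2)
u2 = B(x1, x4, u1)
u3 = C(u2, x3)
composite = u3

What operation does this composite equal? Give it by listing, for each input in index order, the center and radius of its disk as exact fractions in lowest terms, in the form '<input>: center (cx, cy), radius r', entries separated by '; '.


Below C, radii multiply path by path; the x-disk centers shift.
x1: after 2 affine steps, its disk has center (-5/12, 13/24), radius 1/60
x4: after 2 affine steps, its disk has center (-11/24, 5/12), radius 1/72
x5: after 3 affine steps, its disk has center (-77/144, 79/144), radius 1/864
x2: after 3 affine steps, its disk has center (-79/144, 77/144), radius 1/864
x3: after 1 affine step, its disk has center (1/2, 0), radius 1/8

x1: center (-5/12, 13/24), radius 1/60; x2: center (-79/144, 77/144), radius 1/864; x3: center (1/2, 0), radius 1/8; x4: center (-11/24, 5/12), radius 1/72; x5: center (-77/144, 79/144), radius 1/864


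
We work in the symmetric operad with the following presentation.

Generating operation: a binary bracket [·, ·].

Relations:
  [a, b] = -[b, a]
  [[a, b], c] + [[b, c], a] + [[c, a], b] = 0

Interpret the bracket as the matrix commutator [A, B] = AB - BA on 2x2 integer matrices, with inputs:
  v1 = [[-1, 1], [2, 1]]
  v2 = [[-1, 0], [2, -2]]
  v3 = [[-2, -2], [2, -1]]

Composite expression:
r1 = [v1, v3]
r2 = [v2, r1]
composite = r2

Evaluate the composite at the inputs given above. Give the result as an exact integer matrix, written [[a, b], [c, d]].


[[-10, 5], [22, 10]]

[v1, v3] = [[6, 5], [2, -6]]
[v2, [v1, v3]] = [[-10, 5], [22, 10]]


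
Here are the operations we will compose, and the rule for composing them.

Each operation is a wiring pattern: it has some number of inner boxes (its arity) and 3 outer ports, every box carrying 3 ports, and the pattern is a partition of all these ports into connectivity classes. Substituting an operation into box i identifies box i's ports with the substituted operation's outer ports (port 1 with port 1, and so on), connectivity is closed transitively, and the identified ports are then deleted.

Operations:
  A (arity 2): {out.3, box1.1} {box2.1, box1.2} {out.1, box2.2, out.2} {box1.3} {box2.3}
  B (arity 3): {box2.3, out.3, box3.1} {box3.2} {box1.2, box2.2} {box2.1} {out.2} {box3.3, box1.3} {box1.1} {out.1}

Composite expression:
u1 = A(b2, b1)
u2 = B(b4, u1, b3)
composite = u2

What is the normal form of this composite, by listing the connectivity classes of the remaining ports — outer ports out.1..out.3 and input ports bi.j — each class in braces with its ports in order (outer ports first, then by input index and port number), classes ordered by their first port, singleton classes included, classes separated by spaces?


{out.1} {out.2} {out.3, b2.1, b3.1} {b1.1, b2.2} {b1.2, b4.2} {b1.3} {b2.3} {b3.2} {b3.3, b4.3} {b4.1}

Two ports join when wires chain via B-identified ports.
through A, on inputs (b2, b1): {out.1, out.2, b1.2} {out.3, b2.1} {b1.1, b2.2} {b1.3} {b2.3} (out.j = stage outer ports)
through B, on inputs (b4, b2, b1, b3): {out.1} {out.2} {out.3, b2.1, b3.1} {b1.1, b2.2} {b1.2, b4.2} {b1.3} {b2.3} {b3.2} {b3.3, b4.3} {b4.1} (out.j = stage outer ports)


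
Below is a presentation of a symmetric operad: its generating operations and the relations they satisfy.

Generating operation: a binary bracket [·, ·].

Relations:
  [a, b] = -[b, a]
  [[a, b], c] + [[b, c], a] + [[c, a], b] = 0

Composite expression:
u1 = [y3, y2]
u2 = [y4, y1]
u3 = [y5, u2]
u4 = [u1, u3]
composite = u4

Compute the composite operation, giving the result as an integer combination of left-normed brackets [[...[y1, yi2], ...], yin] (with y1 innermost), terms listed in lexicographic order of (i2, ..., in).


[[[[y1, y4], y5], y2], y3] - [[[[y1, y4], y5], y3], y2]

Antisymmetry and Jacobi reduce to y1-anchored left-normed brackets.
Composite bracket: [[y3, y2], [y5, [y4, y1]]]
Full expansion: 16 signed words from ab - ba (2^4 = 16).
Words beginning with y1 determine it all:
  from y1y4y5y2y3, sign +1: term +[[[[y1, y4], y5], y2], y3]
  from y1y4y5y3y2, sign -1: term -[[[[y1, y4], y5], y3], y2]


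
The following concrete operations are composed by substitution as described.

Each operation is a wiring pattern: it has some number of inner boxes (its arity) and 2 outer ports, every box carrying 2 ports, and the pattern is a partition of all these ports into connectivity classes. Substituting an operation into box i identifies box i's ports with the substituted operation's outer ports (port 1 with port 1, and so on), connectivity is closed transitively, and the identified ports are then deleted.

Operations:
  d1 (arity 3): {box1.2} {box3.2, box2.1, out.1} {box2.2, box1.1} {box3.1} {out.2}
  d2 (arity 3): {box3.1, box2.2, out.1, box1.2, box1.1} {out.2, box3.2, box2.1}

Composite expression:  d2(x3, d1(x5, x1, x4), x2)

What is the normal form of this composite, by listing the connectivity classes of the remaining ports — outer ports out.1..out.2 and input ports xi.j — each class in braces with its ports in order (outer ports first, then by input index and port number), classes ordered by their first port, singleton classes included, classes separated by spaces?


{out.1, x2.1, x3.1, x3.2} {out.2, x1.1, x2.2, x4.2} {x1.2, x5.1} {x4.1} {x5.2}


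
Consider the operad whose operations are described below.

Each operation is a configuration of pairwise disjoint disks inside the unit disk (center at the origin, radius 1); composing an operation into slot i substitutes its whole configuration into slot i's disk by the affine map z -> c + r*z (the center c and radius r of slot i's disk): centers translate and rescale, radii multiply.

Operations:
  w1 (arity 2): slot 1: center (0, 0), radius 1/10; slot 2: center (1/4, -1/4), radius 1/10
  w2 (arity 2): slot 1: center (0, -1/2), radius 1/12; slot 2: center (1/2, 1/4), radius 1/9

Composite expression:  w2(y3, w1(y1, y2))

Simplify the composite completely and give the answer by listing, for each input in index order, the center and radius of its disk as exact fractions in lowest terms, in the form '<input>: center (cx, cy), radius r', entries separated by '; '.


y1: center (1/2, 1/4), radius 1/90; y2: center (19/36, 2/9), radius 1/90; y3: center (0, -1/2), radius 1/12

Each y-disk chains the slot maps above it in w2; radii multiply.
input y3: composing its 1 substitution step yields center (0, -1/2), radius 1/12
input y1: composing its 2 substitution steps yields center (1/2, 1/4), radius 1/90
input y2: composing its 2 substitution steps yields center (19/36, 2/9), radius 1/90


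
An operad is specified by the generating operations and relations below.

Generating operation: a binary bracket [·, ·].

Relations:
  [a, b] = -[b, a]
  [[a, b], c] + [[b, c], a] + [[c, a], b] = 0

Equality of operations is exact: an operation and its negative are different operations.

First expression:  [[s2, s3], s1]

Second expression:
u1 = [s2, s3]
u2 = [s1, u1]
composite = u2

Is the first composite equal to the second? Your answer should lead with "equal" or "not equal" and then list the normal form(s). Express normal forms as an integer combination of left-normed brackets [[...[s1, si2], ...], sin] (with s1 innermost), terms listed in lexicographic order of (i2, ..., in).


Normal form of the first expression: -[[s1, s2], s3] + [[s1, s3], s2]
Normal form of the second expression: [[s1, s2], s3] - [[s1, s3], s2]
No match — not equal.

not equal: they reduce to -[[s1, s2], s3] + [[s1, s3], s2] and [[s1, s2], s3] - [[s1, s3], s2]


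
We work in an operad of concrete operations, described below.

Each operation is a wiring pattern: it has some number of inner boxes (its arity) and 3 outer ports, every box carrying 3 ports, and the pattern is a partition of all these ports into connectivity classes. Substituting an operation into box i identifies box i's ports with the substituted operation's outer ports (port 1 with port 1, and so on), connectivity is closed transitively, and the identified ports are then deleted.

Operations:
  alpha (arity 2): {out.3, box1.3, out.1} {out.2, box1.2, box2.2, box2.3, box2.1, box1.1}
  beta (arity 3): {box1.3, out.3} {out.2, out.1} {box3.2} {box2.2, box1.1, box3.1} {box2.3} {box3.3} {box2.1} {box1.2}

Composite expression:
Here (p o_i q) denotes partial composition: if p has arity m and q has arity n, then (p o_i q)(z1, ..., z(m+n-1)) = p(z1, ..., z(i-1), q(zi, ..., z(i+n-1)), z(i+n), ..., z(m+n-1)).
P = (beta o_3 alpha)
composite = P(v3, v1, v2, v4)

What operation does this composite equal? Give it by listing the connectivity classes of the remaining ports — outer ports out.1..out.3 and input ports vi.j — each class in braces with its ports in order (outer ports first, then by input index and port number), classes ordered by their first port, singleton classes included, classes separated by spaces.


{out.1, out.2} {out.3, v3.3} {v1.1} {v1.2, v2.3, v3.1} {v1.3} {v2.1, v2.2, v4.1, v4.2, v4.3} {v3.2}

After gluing at beta, chains via deleted ports link the v-ports.
the subtree at alpha composes to {out.1, out.3, v2.3} {out.2, v2.1, v2.2, v4.1, v4.2, v4.3} on (v2, v4); out.j = own outer ports
the subtree at beta composes to {out.1, out.2} {out.3, v3.3} {v1.1} {v1.2, v2.3, v3.1} {v1.3} {v2.1, v2.2, v4.1, v4.2, v4.3} {v3.2} on (v3, v1, v2, v4); out.j = own outer ports


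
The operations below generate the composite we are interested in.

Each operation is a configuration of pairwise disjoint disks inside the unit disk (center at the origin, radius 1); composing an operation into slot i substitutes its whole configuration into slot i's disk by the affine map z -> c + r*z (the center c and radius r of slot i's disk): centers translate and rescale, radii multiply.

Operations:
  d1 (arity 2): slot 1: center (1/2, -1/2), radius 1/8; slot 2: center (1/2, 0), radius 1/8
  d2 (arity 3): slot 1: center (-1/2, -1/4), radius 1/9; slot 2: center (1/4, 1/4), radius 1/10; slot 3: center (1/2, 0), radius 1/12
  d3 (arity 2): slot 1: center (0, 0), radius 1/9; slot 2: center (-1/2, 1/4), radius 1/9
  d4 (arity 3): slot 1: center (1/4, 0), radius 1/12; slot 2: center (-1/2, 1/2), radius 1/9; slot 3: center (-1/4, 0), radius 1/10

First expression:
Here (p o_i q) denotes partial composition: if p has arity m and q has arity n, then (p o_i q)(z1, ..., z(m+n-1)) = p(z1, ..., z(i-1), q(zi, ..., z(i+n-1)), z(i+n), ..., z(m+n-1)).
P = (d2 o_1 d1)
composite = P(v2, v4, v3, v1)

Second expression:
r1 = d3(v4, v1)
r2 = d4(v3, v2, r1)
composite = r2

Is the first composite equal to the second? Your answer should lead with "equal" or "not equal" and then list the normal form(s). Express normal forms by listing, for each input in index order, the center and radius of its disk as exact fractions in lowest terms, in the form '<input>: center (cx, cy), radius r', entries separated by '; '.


Normal form of the first expression: v1: center (1/2, 0), radius 1/12; v2: center (-4/9, -11/36), radius 1/72; v3: center (1/4, 1/4), radius 1/10; v4: center (-4/9, -1/4), radius 1/72
Normal form of the second expression: v1: center (-3/10, 1/40), radius 1/90; v2: center (-1/2, 1/2), radius 1/9; v3: center (1/4, 0), radius 1/12; v4: center (-1/4, 0), radius 1/90
Distinct normal forms: not equal.

not equal: they reduce to v1: center (1/2, 0), radius 1/12; v2: center (-4/9, -11/36), radius 1/72; v3: center (1/4, 1/4), radius 1/10; v4: center (-4/9, -1/4), radius 1/72 and v1: center (-3/10, 1/40), radius 1/90; v2: center (-1/2, 1/2), radius 1/9; v3: center (1/4, 0), radius 1/12; v4: center (-1/4, 0), radius 1/90


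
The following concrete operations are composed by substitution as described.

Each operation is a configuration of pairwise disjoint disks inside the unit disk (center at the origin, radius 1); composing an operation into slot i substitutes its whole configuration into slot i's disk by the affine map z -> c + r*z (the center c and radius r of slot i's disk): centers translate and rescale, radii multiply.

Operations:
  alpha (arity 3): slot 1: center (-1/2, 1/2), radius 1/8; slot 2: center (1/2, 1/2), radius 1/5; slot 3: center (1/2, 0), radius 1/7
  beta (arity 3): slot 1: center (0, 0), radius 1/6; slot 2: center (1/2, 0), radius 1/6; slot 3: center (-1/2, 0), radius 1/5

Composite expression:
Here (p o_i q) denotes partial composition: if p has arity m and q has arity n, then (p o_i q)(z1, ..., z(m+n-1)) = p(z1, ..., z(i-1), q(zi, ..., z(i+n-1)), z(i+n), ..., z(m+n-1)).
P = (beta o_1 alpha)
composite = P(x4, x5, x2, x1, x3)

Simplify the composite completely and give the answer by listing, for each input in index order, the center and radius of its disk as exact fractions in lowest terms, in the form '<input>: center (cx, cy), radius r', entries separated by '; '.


x1: center (1/2, 0), radius 1/6; x2: center (1/12, 0), radius 1/42; x3: center (-1/2, 0), radius 1/5; x4: center (-1/12, 1/12), radius 1/48; x5: center (1/12, 1/12), radius 1/30

Affine substitution under beta: radii multiply and x-centers shift.
tracing x4 down its 2-map path: center (-1/12, 1/12), radius 1/48
tracing x5 down its 2-map path: center (1/12, 1/12), radius 1/30
tracing x2 down its 2-map path: center (1/12, 0), radius 1/42
tracing x1 down its 1-map path: center (1/2, 0), radius 1/6
tracing x3 down its 1-map path: center (-1/2, 0), radius 1/5


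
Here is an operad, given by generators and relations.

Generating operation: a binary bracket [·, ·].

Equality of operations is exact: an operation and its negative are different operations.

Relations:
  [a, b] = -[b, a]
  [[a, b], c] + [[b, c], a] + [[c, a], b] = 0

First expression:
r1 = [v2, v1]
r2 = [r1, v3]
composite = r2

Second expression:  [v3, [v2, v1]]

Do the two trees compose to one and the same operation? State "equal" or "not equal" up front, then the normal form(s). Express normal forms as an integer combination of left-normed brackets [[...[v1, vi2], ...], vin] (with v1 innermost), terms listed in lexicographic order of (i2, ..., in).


Reducing the first expression gives -[[v1, v2], v3]
Reducing the second expression gives [[v1, v2], v3]
The forms do not match — not equal.

not equal — first -[[v1, v2], v3], second [[v1, v2], v3]


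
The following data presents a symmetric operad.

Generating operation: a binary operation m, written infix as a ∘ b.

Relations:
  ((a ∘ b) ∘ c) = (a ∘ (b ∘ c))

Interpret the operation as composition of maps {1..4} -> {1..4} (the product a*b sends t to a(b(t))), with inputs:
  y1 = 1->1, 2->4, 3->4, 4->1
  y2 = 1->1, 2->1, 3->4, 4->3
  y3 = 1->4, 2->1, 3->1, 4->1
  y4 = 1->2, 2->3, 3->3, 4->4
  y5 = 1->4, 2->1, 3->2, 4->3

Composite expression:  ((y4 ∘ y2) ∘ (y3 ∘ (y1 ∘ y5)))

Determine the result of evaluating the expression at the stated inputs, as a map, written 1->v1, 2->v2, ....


1->3, 2->3, 3->2, 4->2

(y4 ∘ y2) = 1->2, 2->2, 3->4, 4->3
(y1 ∘ y5) = 1->1, 2->1, 3->4, 4->4
(y3 ∘ (y1 ∘ y5)) = 1->4, 2->4, 3->1, 4->1
((y4 ∘ y2) ∘ (y3 ∘ (y1 ∘ y5))) = 1->3, 2->3, 3->2, 4->2


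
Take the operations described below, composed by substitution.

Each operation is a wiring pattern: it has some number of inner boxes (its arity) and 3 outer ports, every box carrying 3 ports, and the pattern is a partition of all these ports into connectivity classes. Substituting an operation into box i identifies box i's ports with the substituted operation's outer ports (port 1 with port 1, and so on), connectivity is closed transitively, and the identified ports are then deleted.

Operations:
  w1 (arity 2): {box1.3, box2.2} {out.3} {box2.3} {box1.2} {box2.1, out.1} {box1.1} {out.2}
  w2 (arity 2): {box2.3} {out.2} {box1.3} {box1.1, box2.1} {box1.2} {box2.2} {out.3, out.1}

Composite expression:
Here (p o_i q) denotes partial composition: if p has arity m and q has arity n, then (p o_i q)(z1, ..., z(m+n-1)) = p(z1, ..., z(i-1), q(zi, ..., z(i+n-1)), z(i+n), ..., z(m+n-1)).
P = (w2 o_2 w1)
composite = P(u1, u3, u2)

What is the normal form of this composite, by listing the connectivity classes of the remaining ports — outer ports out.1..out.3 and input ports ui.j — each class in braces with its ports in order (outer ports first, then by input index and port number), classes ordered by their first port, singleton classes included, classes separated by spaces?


{out.1, out.3} {out.2} {u1.1, u2.1} {u1.2} {u1.3} {u2.2, u3.3} {u2.3} {u3.1} {u3.2}


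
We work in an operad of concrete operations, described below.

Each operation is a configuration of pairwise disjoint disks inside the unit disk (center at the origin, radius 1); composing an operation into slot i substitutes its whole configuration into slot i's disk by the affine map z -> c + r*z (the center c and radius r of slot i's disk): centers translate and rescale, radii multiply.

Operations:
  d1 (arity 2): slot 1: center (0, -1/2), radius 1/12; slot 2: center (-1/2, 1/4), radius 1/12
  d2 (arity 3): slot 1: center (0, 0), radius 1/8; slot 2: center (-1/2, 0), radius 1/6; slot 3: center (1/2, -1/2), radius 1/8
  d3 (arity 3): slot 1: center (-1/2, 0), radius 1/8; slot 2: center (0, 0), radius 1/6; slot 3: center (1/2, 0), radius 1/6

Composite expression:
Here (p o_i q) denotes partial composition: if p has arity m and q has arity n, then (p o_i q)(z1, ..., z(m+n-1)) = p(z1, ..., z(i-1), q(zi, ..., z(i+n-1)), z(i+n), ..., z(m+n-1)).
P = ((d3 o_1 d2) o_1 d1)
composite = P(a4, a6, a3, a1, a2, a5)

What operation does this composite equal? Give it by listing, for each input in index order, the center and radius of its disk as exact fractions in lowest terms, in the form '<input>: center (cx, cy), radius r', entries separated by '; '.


a1: center (-7/16, -1/16), radius 1/64; a2: center (0, 0), radius 1/6; a3: center (-9/16, 0), radius 1/48; a4: center (-1/2, -1/128), radius 1/768; a5: center (1/2, 0), radius 1/6; a6: center (-65/128, 1/256), radius 1/768

Follow each a-input down from d3: c' goes to c + r*c', radius to r*r'.
input a4: applying the 3 nested substitutions gives center (-1/2, -1/128), radius 1/768
input a6: applying the 3 nested substitutions gives center (-65/128, 1/256), radius 1/768
input a3: applying the 2 nested substitutions gives center (-9/16, 0), radius 1/48
input a1: applying the 2 nested substitutions gives center (-7/16, -1/16), radius 1/64
input a2: applying the 1 nested substitution gives center (0, 0), radius 1/6
input a5: applying the 1 nested substitution gives center (1/2, 0), radius 1/6


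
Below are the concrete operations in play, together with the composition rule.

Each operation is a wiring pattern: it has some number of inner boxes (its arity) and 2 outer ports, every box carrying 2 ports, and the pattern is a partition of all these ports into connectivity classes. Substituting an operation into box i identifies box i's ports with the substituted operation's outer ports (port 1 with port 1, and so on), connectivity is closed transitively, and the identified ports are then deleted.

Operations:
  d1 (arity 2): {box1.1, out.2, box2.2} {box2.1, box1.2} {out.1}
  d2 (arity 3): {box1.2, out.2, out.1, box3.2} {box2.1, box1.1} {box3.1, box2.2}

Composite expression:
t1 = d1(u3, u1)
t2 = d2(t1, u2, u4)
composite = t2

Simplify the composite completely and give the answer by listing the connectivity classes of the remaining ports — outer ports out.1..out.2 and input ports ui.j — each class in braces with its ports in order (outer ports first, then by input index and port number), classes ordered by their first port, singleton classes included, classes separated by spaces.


Two ports join when wires chain via d2-identified ports.
through d1, on inputs (u3, u1): {out.1} {out.2, u1.2, u3.1} {u1.1, u3.2} (out.j = stage outer ports)
through d2, on inputs (u3, u1, u2, u4): {out.1, out.2, u1.2, u3.1, u4.2} {u1.1, u3.2} {u2.1} {u2.2, u4.1} (out.j = stage outer ports)

{out.1, out.2, u1.2, u3.1, u4.2} {u1.1, u3.2} {u2.1} {u2.2, u4.1}


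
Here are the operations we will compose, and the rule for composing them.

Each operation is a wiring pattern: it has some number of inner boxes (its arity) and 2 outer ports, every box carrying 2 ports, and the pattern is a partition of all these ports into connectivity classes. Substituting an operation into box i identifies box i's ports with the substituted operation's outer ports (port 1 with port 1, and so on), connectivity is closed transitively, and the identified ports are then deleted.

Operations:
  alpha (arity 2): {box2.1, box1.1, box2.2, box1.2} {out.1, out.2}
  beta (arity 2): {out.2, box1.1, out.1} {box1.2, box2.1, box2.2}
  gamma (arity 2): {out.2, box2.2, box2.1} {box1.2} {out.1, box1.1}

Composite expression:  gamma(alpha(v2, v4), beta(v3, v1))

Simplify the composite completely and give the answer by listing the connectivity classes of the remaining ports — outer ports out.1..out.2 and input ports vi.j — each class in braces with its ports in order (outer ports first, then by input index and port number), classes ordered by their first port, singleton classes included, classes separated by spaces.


{out.1} {out.2, v3.1} {v1.1, v1.2, v3.2} {v2.1, v2.2, v4.1, v4.2}

Treat the ports identified at gamma as solder joints: merge, then drop.
the subtree at alpha composes to {out.1, out.2} {v2.1, v2.2, v4.1, v4.2} on (v2, v4); out.j = own outer ports
the subtree at beta composes to {out.1, out.2, v3.1} {v1.1, v1.2, v3.2} on (v3, v1); out.j = own outer ports
the subtree at gamma composes to {out.1} {out.2, v3.1} {v1.1, v1.2, v3.2} {v2.1, v2.2, v4.1, v4.2} on (v2, v4, v3, v1); out.j = own outer ports


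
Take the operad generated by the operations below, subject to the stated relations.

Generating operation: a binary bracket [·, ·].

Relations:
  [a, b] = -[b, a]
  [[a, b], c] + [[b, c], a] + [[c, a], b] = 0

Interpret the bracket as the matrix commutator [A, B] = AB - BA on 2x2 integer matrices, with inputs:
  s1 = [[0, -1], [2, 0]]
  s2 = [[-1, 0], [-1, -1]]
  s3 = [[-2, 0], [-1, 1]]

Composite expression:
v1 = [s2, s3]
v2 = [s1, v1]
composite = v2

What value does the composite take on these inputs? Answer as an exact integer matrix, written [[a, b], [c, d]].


[[-3, 0], [0, 3]]

[s2, s3] = [[0, 0], [3, 0]]
[s1, [s2, s3]] = [[-3, 0], [0, 3]]


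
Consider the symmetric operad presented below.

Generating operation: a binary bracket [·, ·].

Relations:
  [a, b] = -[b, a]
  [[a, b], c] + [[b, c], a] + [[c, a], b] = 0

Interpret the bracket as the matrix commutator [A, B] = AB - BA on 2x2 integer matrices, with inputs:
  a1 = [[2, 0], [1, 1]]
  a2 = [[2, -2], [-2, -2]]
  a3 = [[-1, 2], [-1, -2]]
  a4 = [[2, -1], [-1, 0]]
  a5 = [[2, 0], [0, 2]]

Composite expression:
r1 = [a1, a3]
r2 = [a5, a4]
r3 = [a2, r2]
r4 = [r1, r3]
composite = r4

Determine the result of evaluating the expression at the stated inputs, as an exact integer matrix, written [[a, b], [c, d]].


[a1, a3] = [[-2, 2], [2, 2]]
[a5, a4] = [[0, 0], [0, 0]]
[a2, [a5, a4]] = [[0, 0], [0, 0]]
[[a1, a3], [a2, [a5, a4]]] = [[0, 0], [0, 0]]

[[0, 0], [0, 0]]


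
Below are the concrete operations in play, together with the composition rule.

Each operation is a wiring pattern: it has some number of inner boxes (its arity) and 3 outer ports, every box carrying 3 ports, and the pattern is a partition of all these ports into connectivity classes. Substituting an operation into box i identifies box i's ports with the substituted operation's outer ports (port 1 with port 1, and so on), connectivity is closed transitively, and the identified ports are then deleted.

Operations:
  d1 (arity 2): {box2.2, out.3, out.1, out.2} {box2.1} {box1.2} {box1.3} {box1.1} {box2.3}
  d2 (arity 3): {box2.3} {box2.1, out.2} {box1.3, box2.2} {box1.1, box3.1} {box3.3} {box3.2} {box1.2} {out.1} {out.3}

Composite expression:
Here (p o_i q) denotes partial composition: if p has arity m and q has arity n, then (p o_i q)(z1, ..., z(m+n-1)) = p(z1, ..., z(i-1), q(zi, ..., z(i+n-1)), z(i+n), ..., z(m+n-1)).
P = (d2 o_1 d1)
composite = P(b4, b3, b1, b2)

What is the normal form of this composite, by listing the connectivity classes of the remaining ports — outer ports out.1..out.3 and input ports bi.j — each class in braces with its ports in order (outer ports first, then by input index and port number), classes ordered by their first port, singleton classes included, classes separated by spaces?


After gluing at d2, chains via deleted ports link the b-ports.
through d1, on inputs (b4, b3): {out.1, out.2, out.3, b3.2} {b3.1} {b3.3} {b4.1} {b4.2} {b4.3} (out.j = stage outer ports)
through d2, on inputs (b4, b3, b1, b2): {out.1} {out.2, b1.1} {out.3} {b1.2, b2.1, b3.2} {b1.3} {b2.2} {b2.3} {b3.1} {b3.3} {b4.1} {b4.2} {b4.3} (out.j = stage outer ports)

{out.1} {out.2, b1.1} {out.3} {b1.2, b2.1, b3.2} {b1.3} {b2.2} {b2.3} {b3.1} {b3.3} {b4.1} {b4.2} {b4.3}


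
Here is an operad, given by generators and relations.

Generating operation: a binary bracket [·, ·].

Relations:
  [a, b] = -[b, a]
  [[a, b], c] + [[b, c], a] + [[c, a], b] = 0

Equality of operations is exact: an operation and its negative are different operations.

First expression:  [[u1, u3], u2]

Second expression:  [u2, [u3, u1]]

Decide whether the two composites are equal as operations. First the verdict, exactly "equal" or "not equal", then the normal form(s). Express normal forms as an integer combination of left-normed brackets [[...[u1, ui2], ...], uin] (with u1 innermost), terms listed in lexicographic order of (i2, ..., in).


equal: each reduces to [[u1, u3], u2]

The first expression, normalized: [[u1, u3], u2]
The second expression, normalized: [[u1, u3], u2]
The normal forms match — equal.


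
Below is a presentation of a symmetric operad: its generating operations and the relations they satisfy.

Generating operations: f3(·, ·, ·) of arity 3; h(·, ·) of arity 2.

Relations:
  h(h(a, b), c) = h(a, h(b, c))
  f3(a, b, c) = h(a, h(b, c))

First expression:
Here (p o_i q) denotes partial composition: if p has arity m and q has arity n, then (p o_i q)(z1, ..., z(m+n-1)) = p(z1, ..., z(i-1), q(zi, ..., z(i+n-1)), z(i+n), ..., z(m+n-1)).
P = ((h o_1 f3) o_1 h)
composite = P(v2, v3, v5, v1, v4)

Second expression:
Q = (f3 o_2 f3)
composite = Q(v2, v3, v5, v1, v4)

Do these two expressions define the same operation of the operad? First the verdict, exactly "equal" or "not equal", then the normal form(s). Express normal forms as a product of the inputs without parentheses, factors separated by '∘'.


In normal form, the first expression is v2 ∘ v3 ∘ v5 ∘ v1 ∘ v4
In normal form, the second expression is v2 ∘ v3 ∘ v5 ∘ v1 ∘ v4
The normal forms match — equal.

equal; both compose to v2 ∘ v3 ∘ v5 ∘ v1 ∘ v4


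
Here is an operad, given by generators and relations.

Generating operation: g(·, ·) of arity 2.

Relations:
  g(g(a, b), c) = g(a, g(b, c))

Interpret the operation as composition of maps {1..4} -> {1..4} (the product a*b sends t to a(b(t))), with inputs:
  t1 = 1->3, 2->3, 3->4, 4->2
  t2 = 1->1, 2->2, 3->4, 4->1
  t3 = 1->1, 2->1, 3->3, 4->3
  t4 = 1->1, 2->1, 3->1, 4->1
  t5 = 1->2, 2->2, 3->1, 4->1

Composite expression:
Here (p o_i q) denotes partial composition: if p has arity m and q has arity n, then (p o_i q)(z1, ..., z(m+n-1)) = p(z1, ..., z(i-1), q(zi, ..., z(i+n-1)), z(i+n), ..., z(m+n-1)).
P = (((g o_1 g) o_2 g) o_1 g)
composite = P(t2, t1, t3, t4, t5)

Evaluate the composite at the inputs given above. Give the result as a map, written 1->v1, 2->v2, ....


1->4, 2->4, 3->4, 4->4

g(t2, t1) = 1->4, 2->4, 3->1, 4->2
g(t3, t4) = 1->1, 2->1, 3->1, 4->1
g(g(t2, t1), g(t3, t4)) = 1->4, 2->4, 3->4, 4->4
g(g(g(t2, t1), g(t3, t4)), t5) = 1->4, 2->4, 3->4, 4->4


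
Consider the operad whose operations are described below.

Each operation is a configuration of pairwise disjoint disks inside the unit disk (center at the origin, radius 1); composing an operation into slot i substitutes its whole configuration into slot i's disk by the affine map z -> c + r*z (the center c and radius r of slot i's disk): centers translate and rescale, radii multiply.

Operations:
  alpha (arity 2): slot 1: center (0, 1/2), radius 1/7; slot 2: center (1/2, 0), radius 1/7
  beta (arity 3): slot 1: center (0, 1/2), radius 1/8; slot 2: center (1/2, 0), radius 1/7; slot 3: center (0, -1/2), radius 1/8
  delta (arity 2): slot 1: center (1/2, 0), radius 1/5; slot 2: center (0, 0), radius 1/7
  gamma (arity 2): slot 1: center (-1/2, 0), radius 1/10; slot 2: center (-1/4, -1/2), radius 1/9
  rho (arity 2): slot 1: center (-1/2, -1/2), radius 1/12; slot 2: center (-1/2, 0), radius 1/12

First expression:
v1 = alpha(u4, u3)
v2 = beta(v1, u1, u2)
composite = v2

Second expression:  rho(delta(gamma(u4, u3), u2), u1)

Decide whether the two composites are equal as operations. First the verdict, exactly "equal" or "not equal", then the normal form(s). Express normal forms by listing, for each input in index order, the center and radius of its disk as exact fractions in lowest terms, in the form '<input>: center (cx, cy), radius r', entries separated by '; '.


not equal; first: u1: center (1/2, 0), radius 1/7; u2: center (0, -1/2), radius 1/8; u3: center (1/16, 1/2), radius 1/56; u4: center (0, 9/16), radius 1/56; second: u1: center (-1/2, 0), radius 1/12; u2: center (-1/2, -1/2), radius 1/84; u3: center (-37/80, -61/120), radius 1/540; u4: center (-7/15, -1/2), radius 1/600


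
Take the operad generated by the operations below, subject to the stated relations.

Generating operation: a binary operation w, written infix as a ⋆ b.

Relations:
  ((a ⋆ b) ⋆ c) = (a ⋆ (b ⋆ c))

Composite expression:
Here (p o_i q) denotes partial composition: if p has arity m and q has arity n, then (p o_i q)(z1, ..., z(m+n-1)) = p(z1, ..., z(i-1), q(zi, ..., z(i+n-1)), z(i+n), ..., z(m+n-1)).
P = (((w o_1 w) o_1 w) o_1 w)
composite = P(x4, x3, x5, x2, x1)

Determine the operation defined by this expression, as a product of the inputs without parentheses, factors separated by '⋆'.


x4 ⋆ x3 ⋆ x5 ⋆ x2 ⋆ x1

All parenthesizations of w agree; list the x-inputs left to right.
(x4 ⋆ x3) reduces to x4 ⋆ x3
((x4 ⋆ x3) ⋆ x5) reduces to x4 ⋆ x3 ⋆ x5
(((x4 ⋆ x3) ⋆ x5) ⋆ x2) reduces to x4 ⋆ x3 ⋆ x5 ⋆ x2
((((x4 ⋆ x3) ⋆ x5) ⋆ x2) ⋆ x1) reduces to x4 ⋆ x3 ⋆ x5 ⋆ x2 ⋆ x1


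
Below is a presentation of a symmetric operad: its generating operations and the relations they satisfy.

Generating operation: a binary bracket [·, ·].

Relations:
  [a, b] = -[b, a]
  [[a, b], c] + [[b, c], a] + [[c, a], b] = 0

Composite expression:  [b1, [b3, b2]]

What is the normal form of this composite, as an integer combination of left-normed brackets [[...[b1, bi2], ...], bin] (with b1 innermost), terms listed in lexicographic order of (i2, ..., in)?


-[[b1, b2], b3] + [[b1, b3], b2]

Skip Jacobi rewriting: expand, keep b1-initial words, read off terms.
Composite bracket: [b1, [b3, b2]]
The bracket unfolds into 4 signed words via [a, b] = ab - ba (2^2 = 4).
Keep just the words that open with b1:
  from b1b2b3, sign -1: term -[[b1, b2], b3]
  from b1b3b2, sign +1: term +[[b1, b3], b2]


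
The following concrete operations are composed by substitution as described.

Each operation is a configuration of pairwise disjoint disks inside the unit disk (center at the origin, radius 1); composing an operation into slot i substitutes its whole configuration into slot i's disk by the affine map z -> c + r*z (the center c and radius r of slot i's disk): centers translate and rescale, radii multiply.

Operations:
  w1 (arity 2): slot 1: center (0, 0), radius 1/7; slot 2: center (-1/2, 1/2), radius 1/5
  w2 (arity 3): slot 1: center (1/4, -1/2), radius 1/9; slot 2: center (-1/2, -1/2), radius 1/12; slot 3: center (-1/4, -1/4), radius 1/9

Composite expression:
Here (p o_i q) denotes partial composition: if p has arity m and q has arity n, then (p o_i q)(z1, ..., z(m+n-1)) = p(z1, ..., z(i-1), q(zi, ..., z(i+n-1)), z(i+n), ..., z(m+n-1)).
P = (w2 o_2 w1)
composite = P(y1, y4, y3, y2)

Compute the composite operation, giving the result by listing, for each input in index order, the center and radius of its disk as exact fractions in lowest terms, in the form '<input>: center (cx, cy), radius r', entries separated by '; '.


y1: center (1/4, -1/2), radius 1/9; y2: center (-1/4, -1/4), radius 1/9; y3: center (-13/24, -11/24), radius 1/60; y4: center (-1/2, -1/2), radius 1/84

Only the slot chain above each y matters under w2; compose those maps.
for y1, the 1-step affine chain lands on center (1/4, -1/2), radius 1/9
for y4, the 2-step affine chain lands on center (-1/2, -1/2), radius 1/84
for y3, the 2-step affine chain lands on center (-13/24, -11/24), radius 1/60
for y2, the 1-step affine chain lands on center (-1/4, -1/4), radius 1/9


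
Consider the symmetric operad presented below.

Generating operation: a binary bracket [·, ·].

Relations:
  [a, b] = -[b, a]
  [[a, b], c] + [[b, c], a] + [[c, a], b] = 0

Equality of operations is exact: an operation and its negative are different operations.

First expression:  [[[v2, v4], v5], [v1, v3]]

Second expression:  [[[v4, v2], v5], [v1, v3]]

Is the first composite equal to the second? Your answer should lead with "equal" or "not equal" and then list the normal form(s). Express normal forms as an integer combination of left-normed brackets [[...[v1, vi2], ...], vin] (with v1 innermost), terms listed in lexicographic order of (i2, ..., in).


The first expression reduces to -[[[[v1, v3], v2], v4], v5] + [[[[v1, v3], v4], v2], v5] + [[[[v1, v3], v5], v2], v4] - [[[[v1, v3], v5], v4], v2]
The second expression reduces to [[[[v1, v3], v2], v4], v5] - [[[[v1, v3], v4], v2], v5] - [[[[v1, v3], v5], v2], v4] + [[[[v1, v3], v5], v4], v2]
They disagree, so not equal.

not equal — first -[[[[v1, v3], v2], v4], v5] + [[[[v1, v3], v4], v2], v5] + [[[[v1, v3], v5], v2], v4] - [[[[v1, v3], v5], v4], v2], second [[[[v1, v3], v2], v4], v5] - [[[[v1, v3], v4], v2], v5] - [[[[v1, v3], v5], v2], v4] + [[[[v1, v3], v5], v4], v2]


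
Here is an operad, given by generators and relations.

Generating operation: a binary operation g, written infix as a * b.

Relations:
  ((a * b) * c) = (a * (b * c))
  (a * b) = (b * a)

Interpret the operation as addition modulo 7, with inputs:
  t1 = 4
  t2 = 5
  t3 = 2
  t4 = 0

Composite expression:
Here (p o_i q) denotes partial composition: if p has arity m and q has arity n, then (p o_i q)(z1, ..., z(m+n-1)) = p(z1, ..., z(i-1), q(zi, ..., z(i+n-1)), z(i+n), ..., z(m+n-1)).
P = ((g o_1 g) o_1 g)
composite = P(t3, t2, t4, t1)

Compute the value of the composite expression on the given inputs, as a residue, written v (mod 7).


(t3 * t2) = 0
((t3 * t2) * t4) = 0
(((t3 * t2) * t4) * t1) = 4

4 (mod 7)


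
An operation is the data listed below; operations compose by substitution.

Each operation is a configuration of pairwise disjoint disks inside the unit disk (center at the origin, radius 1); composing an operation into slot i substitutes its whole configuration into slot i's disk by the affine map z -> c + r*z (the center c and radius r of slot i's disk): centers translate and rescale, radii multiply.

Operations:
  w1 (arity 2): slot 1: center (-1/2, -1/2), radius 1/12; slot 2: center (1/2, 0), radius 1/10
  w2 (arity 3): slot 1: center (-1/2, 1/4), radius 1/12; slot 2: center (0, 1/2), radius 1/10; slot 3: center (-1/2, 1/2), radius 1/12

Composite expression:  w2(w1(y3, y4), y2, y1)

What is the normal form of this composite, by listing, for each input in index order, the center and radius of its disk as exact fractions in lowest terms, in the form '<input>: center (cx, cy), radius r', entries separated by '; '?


Below w2, radii multiply path by path; the y-disk centers shift.
tracing y3 down its 2-map path: center (-13/24, 5/24), radius 1/144
tracing y4 down its 2-map path: center (-11/24, 1/4), radius 1/120
tracing y2 down its 1-map path: center (0, 1/2), radius 1/10
tracing y1 down its 1-map path: center (-1/2, 1/2), radius 1/12

y1: center (-1/2, 1/2), radius 1/12; y2: center (0, 1/2), radius 1/10; y3: center (-13/24, 5/24), radius 1/144; y4: center (-11/24, 1/4), radius 1/120
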